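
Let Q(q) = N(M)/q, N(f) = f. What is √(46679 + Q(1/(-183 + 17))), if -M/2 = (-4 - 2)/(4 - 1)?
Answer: √46015 ≈ 214.51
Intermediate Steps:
M = 4 (M = -2*(-4 - 2)/(4 - 1) = -(-12)/3 = -2*(-2) = 4)
Q(q) = 4/q
√(46679 + Q(1/(-183 + 17))) = √(46679 + 4/(1/(-183 + 17))) = √(46679 + 4/(1/(-166))) = √(46679 + 4/(-1/166)) = √(46679 + 4*(-166)) = √(46679 - 664) = √46015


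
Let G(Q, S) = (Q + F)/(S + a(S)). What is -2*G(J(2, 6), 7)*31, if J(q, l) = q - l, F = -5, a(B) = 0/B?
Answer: 558/7 ≈ 79.714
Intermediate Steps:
a(B) = 0
G(Q, S) = (-5 + Q)/S (G(Q, S) = (Q - 5)/(S + 0) = (-5 + Q)/S)
-2*G(J(2, 6), 7)*31 = -2*(-5 + (2 - 1*6))/7*31 = -2*(-5 + (2 - 6))/7*31 = -2*(-5 - 4)/7*31 = -2*(-9)/7*31 = -2*(-9/7)*31 = (18/7)*31 = 558/7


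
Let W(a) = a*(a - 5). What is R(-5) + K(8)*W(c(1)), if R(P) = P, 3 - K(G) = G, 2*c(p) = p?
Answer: 25/4 ≈ 6.2500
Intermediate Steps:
c(p) = p/2
K(G) = 3 - G
W(a) = a*(-5 + a)
R(-5) + K(8)*W(c(1)) = -5 + (3 - 1*8)*(((1/2)*1)*(-5 + (1/2)*1)) = -5 + (3 - 8)*((-5 + 1/2)/2) = -5 - 5*(-9)/(2*2) = -5 - 5*(-9/4) = -5 + 45/4 = 25/4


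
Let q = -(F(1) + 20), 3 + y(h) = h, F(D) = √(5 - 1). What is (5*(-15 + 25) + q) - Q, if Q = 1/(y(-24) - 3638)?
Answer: 102621/3665 ≈ 28.000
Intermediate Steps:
F(D) = 2 (F(D) = √4 = 2)
y(h) = -3 + h
Q = -1/3665 (Q = 1/((-3 - 24) - 3638) = 1/(-27 - 3638) = 1/(-3665) = -1/3665 ≈ -0.00027285)
q = -22 (q = -(2 + 20) = -1*22 = -22)
(5*(-15 + 25) + q) - Q = (5*(-15 + 25) - 22) - 1*(-1/3665) = (5*10 - 22) + 1/3665 = (50 - 22) + 1/3665 = 28 + 1/3665 = 102621/3665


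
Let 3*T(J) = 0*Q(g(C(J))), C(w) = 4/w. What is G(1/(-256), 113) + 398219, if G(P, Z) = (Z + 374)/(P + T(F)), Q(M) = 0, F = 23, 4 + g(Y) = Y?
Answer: 273547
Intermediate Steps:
g(Y) = -4 + Y
T(J) = 0 (T(J) = (0*0)/3 = (⅓)*0 = 0)
G(P, Z) = (374 + Z)/P (G(P, Z) = (Z + 374)/(P + 0) = (374 + Z)/P)
G(1/(-256), 113) + 398219 = (374 + 113)/(1/(-256)) + 398219 = 487/(-1/256) + 398219 = -256*487 + 398219 = -124672 + 398219 = 273547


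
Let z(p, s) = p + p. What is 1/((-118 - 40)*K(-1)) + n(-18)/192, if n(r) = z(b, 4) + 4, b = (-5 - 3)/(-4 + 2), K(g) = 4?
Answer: 77/1264 ≈ 0.060918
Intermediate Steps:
b = 4 (b = -8/(-2) = -8*(-½) = 4)
z(p, s) = 2*p
n(r) = 12 (n(r) = 2*4 + 4 = 8 + 4 = 12)
1/((-118 - 40)*K(-1)) + n(-18)/192 = 1/(-118 - 40*4) + 12/192 = (¼)/(-158) + 12*(1/192) = -1/158*¼ + 1/16 = -1/632 + 1/16 = 77/1264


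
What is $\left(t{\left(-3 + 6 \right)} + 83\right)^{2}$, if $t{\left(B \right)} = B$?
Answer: $7396$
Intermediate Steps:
$\left(t{\left(-3 + 6 \right)} + 83\right)^{2} = \left(\left(-3 + 6\right) + 83\right)^{2} = \left(3 + 83\right)^{2} = 86^{2} = 7396$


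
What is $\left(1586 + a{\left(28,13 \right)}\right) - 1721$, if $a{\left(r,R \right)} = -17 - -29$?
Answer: $-123$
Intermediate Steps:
$a{\left(r,R \right)} = 12$ ($a{\left(r,R \right)} = -17 + 29 = 12$)
$\left(1586 + a{\left(28,13 \right)}\right) - 1721 = \left(1586 + 12\right) - 1721 = 1598 - 1721 = -123$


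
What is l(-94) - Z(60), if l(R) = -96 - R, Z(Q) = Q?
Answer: -62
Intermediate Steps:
l(-94) - Z(60) = (-96 - 1*(-94)) - 1*60 = (-96 + 94) - 60 = -2 - 60 = -62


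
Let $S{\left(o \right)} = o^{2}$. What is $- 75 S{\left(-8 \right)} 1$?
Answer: $-4800$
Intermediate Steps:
$- 75 S{\left(-8 \right)} 1 = - 75 \left(-8\right)^{2} \cdot 1 = \left(-75\right) 64 \cdot 1 = \left(-4800\right) 1 = -4800$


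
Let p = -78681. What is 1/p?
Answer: -1/78681 ≈ -1.2710e-5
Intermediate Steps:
1/p = 1/(-78681) = -1/78681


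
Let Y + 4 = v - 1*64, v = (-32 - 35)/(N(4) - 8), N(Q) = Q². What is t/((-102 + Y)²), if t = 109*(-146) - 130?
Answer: -1026816/2036329 ≈ -0.50425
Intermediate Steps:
v = -67/8 (v = (-32 - 35)/(4² - 8) = -67/(16 - 8) = -67/8 ≈ -8.3750)
t = -16044 (t = -15914 - 130 = -16044)
Y = -611/8 (Y = -4 + (-67/8 - 1*64) = -4 + (-67/8 - 64) = -4 - 579/8 = -611/8 ≈ -76.375)
t/((-102 + Y)²) = -16044/(-102 - 611/8)² = -16044/((-1427/8)²) = -16044/2036329/64 = -16044*64/2036329 = -1026816/2036329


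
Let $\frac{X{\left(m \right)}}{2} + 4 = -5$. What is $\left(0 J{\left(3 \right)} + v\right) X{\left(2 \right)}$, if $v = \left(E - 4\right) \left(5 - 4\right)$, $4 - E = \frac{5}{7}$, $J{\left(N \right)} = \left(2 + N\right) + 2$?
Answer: $\frac{90}{7} \approx 12.857$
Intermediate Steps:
$J{\left(N \right)} = 4 + N$
$X{\left(m \right)} = -18$ ($X{\left(m \right)} = -8 + 2 \left(-5\right) = -8 - 10 = -18$)
$E = \frac{23}{7}$ ($E = 4 - \frac{5}{7} = \frac{23}{7} \approx 3.2857$)
$v = - \frac{5}{7}$ ($v = \left(\frac{23}{7} - 4\right) \left(5 - 4\right) = \left(- \frac{5}{7}\right) 1 = - \frac{5}{7} \approx -0.71429$)
$\left(0 J{\left(3 \right)} + v\right) X{\left(2 \right)} = \left(0 \left(4 + 3\right) - \frac{5}{7}\right) \left(-18\right) = \left(0 \cdot 7 - \frac{5}{7}\right) \left(-18\right) = \left(0 - \frac{5}{7}\right) \left(-18\right) = \left(- \frac{5}{7}\right) \left(-18\right) = \frac{90}{7}$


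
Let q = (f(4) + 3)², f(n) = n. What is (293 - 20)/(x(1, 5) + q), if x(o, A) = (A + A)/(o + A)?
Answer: 819/152 ≈ 5.3882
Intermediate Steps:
x(o, A) = 2*A/(A + o) (x(o, A) = (2*A)/(A + o) = 2*A/(A + o))
q = 49 (q = (4 + 3)² = 7² = 49)
(293 - 20)/(x(1, 5) + q) = (293 - 20)/(2*5/(5 + 1) + 49) = 273/(2*5/6 + 49) = 273/(2*5*(⅙) + 49) = 273/(5/3 + 49) = 273/(152/3) = 273*(3/152) = 819/152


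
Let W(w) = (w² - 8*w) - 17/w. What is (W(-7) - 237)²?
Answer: 822649/49 ≈ 16789.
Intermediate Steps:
W(w) = w² - 17/w - 8*w
(W(-7) - 237)² = ((-17 + (-7)²*(-8 - 7))/(-7) - 237)² = (-(-17 + 49*(-15))/7 - 237)² = (-(-17 - 735)/7 - 237)² = (-⅐*(-752) - 237)² = (752/7 - 237)² = (-907/7)² = 822649/49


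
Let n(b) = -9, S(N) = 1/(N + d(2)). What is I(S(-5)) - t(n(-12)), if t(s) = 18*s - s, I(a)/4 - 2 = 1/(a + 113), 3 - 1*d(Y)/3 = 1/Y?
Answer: 91307/567 ≈ 161.04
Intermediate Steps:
d(Y) = 9 - 3/Y
S(N) = 1/(15/2 + N) (S(N) = 1/(N + (9 - 3/2)) = 1/(N + 15/2) = 1/(15/2 + N))
I(a) = 8 + 4/(113 + a) (I(a) = 8 + 4/(a + 113) = 8 + 4/(113 + a))
t(s) = 17*s
I(S(-5)) - t(n(-12)) = 4*(227 + 2*(2/(15 + 2*(-5))))/(113 + 2/(15 + 2*(-5))) - 17*(-9) = 4*(227 + 2*(2/(15 - 10)))/(113 + 2/(15 - 10)) - 1*(-153) = 4*(227 + 2*(2/5))/(113 + 2/5) + 153 = 4*(227 + 2*(2*(⅕)))/(113 + 2*(⅕)) + 153 = 4*(227 + 2*(⅖))/(113 + ⅖) + 153 = 4*(227 + ⅘)/(567/5) + 153 = 4*(5/567)*(1139/5) + 153 = 4556/567 + 153 = 91307/567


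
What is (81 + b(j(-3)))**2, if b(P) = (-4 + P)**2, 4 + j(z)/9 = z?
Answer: 20884900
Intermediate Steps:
j(z) = -36 + 9*z
(81 + b(j(-3)))**2 = (81 + (-4 + (-36 + 9*(-3)))**2)**2 = (81 + (-4 + (-36 - 27))**2)**2 = (81 + (-4 - 63)**2)**2 = (81 + (-67)**2)**2 = (81 + 4489)**2 = 4570**2 = 20884900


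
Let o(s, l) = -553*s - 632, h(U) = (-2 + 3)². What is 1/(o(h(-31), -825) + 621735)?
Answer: 1/620550 ≈ 1.6115e-6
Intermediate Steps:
h(U) = 1 (h(U) = 1² = 1)
o(s, l) = -632 - 553*s
1/(o(h(-31), -825) + 621735) = 1/((-632 - 553*1) + 621735) = 1/((-632 - 553) + 621735) = 1/(-1185 + 621735) = 1/620550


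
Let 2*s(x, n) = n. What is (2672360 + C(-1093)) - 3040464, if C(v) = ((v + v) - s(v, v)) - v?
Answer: -737301/2 ≈ -3.6865e+5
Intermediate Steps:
s(x, n) = n/2
C(v) = v/2 (C(v) = ((v + v) - v/2) - v = (2*v - v/2) - v = 3*v/2 - v = v/2)
(2672360 + C(-1093)) - 3040464 = (2672360 + (½)*(-1093)) - 3040464 = (2672360 - 1093/2) - 3040464 = 5343627/2 - 3040464 = -737301/2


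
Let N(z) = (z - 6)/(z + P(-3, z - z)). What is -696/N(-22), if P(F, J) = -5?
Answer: -4698/7 ≈ -671.14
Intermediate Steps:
N(z) = (-6 + z)/(-5 + z) (N(z) = (z - 6)/(z - 5) = (-6 + z)/(-5 + z))
-696/N(-22) = -696*(-5 - 22)/(-6 - 22) = -696/(-28/(-27)) = -696/((-1/27*(-28))) = -696/28/27 = -696*27/28 = -4698/7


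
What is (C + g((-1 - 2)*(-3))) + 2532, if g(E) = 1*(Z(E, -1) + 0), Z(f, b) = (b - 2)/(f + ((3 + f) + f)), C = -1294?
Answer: 12379/10 ≈ 1237.9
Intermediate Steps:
Z(f, b) = (-2 + b)/(3 + 3*f) (Z(f, b) = (-2 + b)/(f + (3 + 2*f)) = (-2 + b)/(3 + 3*f))
g(E) = -1/(1 + E) (g(E) = 1*((-2 - 1)/(3*(1 + E)) + 0) = 1*((1/3)*(-3)/(1 + E) + 0) = 1*(-1/(1 + E) + 0) = 1*(-1/(1 + E)) = -1/(1 + E))
(C + g((-1 - 2)*(-3))) + 2532 = (-1294 - 1/(1 + (-1 - 2)*(-3))) + 2532 = (-1294 - 1/(1 - 3*(-3))) + 2532 = (-1294 - 1/(1 + 9)) + 2532 = (-1294 - 1/10) + 2532 = -12941/10 + 2532 = 12379/10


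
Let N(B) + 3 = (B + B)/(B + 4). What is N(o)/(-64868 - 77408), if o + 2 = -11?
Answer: 1/1280484 ≈ 7.8095e-7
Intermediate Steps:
o = -13 (o = -2 - 11 = -13)
N(B) = -3 + 2*B/(4 + B) (N(B) = -3 + (B + B)/(B + 4) = -3 + (2*B)/(4 + B) = -3 + 2*B/(4 + B))
N(o)/(-64868 - 77408) = ((-12 - 1*(-13))/(4 - 13))/(-64868 - 77408) = ((-12 + 13)/(-9))/(-142276) = -(-1)/1280484 = -1/142276*(-⅑) = 1/1280484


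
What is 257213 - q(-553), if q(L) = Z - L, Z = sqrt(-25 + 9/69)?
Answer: 256660 - 2*I*sqrt(3289)/23 ≈ 2.5666e+5 - 4.9869*I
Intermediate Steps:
Z = 2*I*sqrt(3289)/23 (Z = sqrt(-25 + 9*(1/69)) = sqrt(-25 + 3/23) = sqrt(-572/23) = 2*I*sqrt(3289)/23 ≈ 4.9869*I)
q(L) = -L + 2*I*sqrt(3289)/23 (q(L) = 2*I*sqrt(3289)/23 - L = -L + 2*I*sqrt(3289)/23)
257213 - q(-553) = 257213 - (-1*(-553) + 2*I*sqrt(3289)/23) = 257213 - (553 + 2*I*sqrt(3289)/23) = 257213 + (-553 - 2*I*sqrt(3289)/23) = 256660 - 2*I*sqrt(3289)/23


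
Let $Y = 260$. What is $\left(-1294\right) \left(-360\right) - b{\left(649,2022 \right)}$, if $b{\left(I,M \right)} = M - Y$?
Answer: $464078$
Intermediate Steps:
$b{\left(I,M \right)} = -260 + M$ ($b{\left(I,M \right)} = M - 260 = -260 + M$)
$\left(-1294\right) \left(-360\right) - b{\left(649,2022 \right)} = \left(-1294\right) \left(-360\right) - \left(-260 + 2022\right) = 465840 - 1762 = 464078$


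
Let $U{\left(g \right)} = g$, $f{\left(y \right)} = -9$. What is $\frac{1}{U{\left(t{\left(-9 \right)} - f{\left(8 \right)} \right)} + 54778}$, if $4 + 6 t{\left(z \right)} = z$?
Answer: $\frac{6}{328709} \approx 1.8253 \cdot 10^{-5}$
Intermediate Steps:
$t{\left(z \right)} = - \frac{2}{3} + \frac{z}{6}$
$\frac{1}{U{\left(t{\left(-9 \right)} - f{\left(8 \right)} \right)} + 54778} = \frac{1}{\left(\left(- \frac{2}{3} + \frac{1}{6} \left(-9\right)\right) - -9\right) + 54778} = \frac{1}{\left(\left(- \frac{2}{3} - \frac{3}{2}\right) + 9\right) + 54778} = \frac{1}{\left(- \frac{13}{6} + 9\right) + 54778} = \frac{1}{\frac{41}{6} + 54778} = \frac{1}{\frac{328709}{6}} = \frac{6}{328709}$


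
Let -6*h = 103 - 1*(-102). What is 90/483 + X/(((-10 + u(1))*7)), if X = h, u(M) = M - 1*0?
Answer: 905/1242 ≈ 0.72866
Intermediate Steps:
u(M) = M (u(M) = M + 0 = M)
h = -205/6 (h = -(103 - 1*(-102))/6 = -(103 + 102)/6 = -1/6*205 = -205/6 ≈ -34.167)
X = -205/6 ≈ -34.167
90/483 + X/(((-10 + u(1))*7)) = 90/483 - 205*1/(7*(-10 + 1))/6 = 90*(1/483) - 205/(6*((-9*7))) = 30/161 - 205/6/(-63) = 30/161 - 205/6*(-1/63) = 30/161 + 205/378 = 905/1242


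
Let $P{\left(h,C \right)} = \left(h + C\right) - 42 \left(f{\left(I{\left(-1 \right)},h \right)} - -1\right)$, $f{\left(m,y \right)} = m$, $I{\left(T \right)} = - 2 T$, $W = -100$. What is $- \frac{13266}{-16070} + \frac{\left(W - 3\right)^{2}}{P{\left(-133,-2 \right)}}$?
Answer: $- \frac{83512102}{2097135} \approx -39.822$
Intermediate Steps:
$P{\left(h,C \right)} = -126 + C + h$ ($P{\left(h,C \right)} = \left(h + C\right) - 42 \left(\left(-2\right) \left(-1\right) - -1\right) = \left(C + h\right) - 42 \left(2 + 1\right) = \left(C + h\right) - 126 = -126 + C + h$)
$- \frac{13266}{-16070} + \frac{\left(W - 3\right)^{2}}{P{\left(-133,-2 \right)}} = - \frac{13266}{-16070} + \frac{\left(-100 - 3\right)^{2}}{-126 - 2 - 133} = \left(-13266\right) \left(- \frac{1}{16070}\right) + \frac{\left(-103\right)^{2}}{-261} = \frac{6633}{8035} + 10609 \left(- \frac{1}{261}\right) = \frac{6633}{8035} - \frac{10609}{261} = - \frac{83512102}{2097135}$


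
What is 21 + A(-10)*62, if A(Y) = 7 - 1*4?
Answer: 207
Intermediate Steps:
A(Y) = 3 (A(Y) = 7 - 4 = 3)
21 + A(-10)*62 = 21 + 3*62 = 21 + 186 = 207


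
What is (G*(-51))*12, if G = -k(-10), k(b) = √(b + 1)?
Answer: 1836*I ≈ 1836.0*I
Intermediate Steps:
k(b) = √(1 + b)
G = -3*I (G = -√(1 - 10) = -√(-9) = -3*I ≈ -3.0*I)
(G*(-51))*12 = (-3*I*(-51))*12 = (153*I)*12 = 1836*I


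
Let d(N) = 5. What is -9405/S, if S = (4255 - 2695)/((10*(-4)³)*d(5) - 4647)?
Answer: 4920069/104 ≈ 47308.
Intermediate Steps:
S = -1560/7847 (S = (4255 - 2695)/((10*(-4)³)*5 - 4647) = 1560/((10*(-64))*5 - 4647) = 1560/(-640*5 - 4647) = 1560/(-3200 - 4647) = 1560/(-7847) = 1560*(-1/7847) = -1560/7847 ≈ -0.19880)
-9405/S = -9405/(-1560/7847) = -9405*(-7847)/1560 = -1*(-4920069/104) = 4920069/104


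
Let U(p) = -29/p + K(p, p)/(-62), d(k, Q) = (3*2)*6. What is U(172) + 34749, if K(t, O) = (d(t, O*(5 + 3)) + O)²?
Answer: 181560065/5332 ≈ 34051.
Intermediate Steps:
d(k, Q) = 36 (d(k, Q) = 6*6 = 36)
K(t, O) = (36 + O)²
U(p) = -29/p - (36 + p)²/62 (U(p) = -29/p + (36 + p)²/(-62) = -29/p + (36 + p)²*(-1/62) = -29/p - (36 + p)²/62)
U(172) + 34749 = (-29/172 - (36 + 172)²/62) + 34749 = (-29*1/172 - 1/62*208²) + 34749 = (-29/172 - 1/62*43264) + 34749 = (-29/172 - 21632/31) + 34749 = -3721603/5332 + 34749 = 181560065/5332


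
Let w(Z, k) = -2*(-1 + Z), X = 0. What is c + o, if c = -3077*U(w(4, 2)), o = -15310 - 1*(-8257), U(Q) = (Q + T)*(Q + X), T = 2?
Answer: -80901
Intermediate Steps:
w(Z, k) = 2 - 2*Z
U(Q) = Q*(2 + Q) (U(Q) = (Q + 2)*(Q + 0) = (2 + Q)*Q = Q*(2 + Q))
o = -7053 (o = -15310 + 8257 = -7053)
c = -73848 (c = -3077*(2 - 2*4)*(2 + (2 - 2*4)) = -3077*(2 - 8)*(2 + (2 - 8)) = -(-18462)*(2 - 6) = -(-18462)*(-4) = -3077*24 = -73848)
c + o = -73848 - 7053 = -80901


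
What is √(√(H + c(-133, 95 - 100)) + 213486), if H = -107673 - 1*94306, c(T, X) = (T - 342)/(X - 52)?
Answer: √(1921374 + 6*I*√454434)/3 ≈ 462.05 + 0.48633*I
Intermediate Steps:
c(T, X) = (-342 + T)/(-52 + X)
H = -201979 (H = -107673 - 94306 = -201979)
√(√(H + c(-133, 95 - 100)) + 213486) = √(√(-201979 + (-342 - 133)/(-52 + (95 - 100))) + 213486) = √(√(-201979 - 475/(-52 - 5)) + 213486) = √(√(-201979 - 475/(-57)) + 213486) = √(√(-201979 - 1/57*(-475)) + 213486) = √(√(-201979 + 25/3) + 213486) = √(√(-605912/3) + 213486) = √(2*I*√454434/3 + 213486) = √(213486 + 2*I*√454434/3)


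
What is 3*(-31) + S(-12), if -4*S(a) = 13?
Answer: -385/4 ≈ -96.250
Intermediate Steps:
S(a) = -13/4 (S(a) = -1/4*13 = -13/4)
3*(-31) + S(-12) = 3*(-31) - 13/4 = -93 - 13/4 = -385/4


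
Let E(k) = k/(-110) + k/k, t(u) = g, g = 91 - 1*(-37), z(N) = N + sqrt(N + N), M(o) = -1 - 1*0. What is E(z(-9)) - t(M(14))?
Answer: -13961/110 - 3*I*sqrt(2)/110 ≈ -126.92 - 0.038569*I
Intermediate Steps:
M(o) = -1 (M(o) = -1 + 0 = -1)
z(N) = N + sqrt(2)*sqrt(N) (z(N) = N + sqrt(2*N) = N + sqrt(2)*sqrt(N))
g = 128 (g = 91 + 37 = 128)
t(u) = 128
E(k) = 1 - k/110 (E(k) = k*(-1/110) + 1 = -k/110 + 1 = 1 - k/110)
E(z(-9)) - t(M(14)) = (1 - (-9 + sqrt(2)*sqrt(-9))/110) - 1*128 = (1 - (-9 + sqrt(2)*(3*I))/110) - 128 = (1 - (-9 + 3*I*sqrt(2))/110) - 128 = (1 + (9/110 - 3*I*sqrt(2)/110)) - 128 = (119/110 - 3*I*sqrt(2)/110) - 128 = -13961/110 - 3*I*sqrt(2)/110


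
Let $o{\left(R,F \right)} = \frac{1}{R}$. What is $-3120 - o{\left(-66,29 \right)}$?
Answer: $- \frac{205919}{66} \approx -3120.0$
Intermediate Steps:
$-3120 - o{\left(-66,29 \right)} = -3120 - \frac{1}{-66} = -3120 - - \frac{1}{66} = -3120 + \frac{1}{66} = - \frac{205919}{66}$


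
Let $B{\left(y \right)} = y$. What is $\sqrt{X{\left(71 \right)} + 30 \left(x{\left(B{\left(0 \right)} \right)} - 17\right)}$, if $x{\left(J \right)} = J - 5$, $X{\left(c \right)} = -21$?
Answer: $i \sqrt{681} \approx 26.096 i$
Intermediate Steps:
$x{\left(J \right)} = -5 + J$
$\sqrt{X{\left(71 \right)} + 30 \left(x{\left(B{\left(0 \right)} \right)} - 17\right)} = \sqrt{-21 + 30 \left(\left(-5 + 0\right) - 17\right)} = \sqrt{-21 + 30 \left(-5 - 17\right)} = \sqrt{-21 + 30 \left(-22\right)} = \sqrt{-21 - 660} = \sqrt{-681} = i \sqrt{681}$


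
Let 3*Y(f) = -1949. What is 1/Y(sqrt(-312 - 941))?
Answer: -3/1949 ≈ -0.0015393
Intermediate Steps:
Y(f) = -1949/3 (Y(f) = (1/3)*(-1949) = -1949/3)
1/Y(sqrt(-312 - 941)) = 1/(-1949/3) = -3/1949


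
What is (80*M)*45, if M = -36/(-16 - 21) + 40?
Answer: 5457600/37 ≈ 1.4750e+5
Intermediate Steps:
M = 1516/37 (M = -36/(-37) + 40 = -36*(-1/37) + 40 = 36/37 + 40 = 1516/37 ≈ 40.973)
(80*M)*45 = (80*(1516/37))*45 = (121280/37)*45 = 5457600/37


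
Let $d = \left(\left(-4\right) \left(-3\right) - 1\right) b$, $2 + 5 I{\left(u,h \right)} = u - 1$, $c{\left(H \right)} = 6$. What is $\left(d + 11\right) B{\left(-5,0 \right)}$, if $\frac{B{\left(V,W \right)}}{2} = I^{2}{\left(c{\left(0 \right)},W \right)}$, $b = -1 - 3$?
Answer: $- \frac{594}{25} \approx -23.76$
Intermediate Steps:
$b = -4$ ($b = -1 - 3 = -4$)
$I{\left(u,h \right)} = - \frac{3}{5} + \frac{u}{5}$ ($I{\left(u,h \right)} = - \frac{2}{5} + \frac{u - 1}{5} = - \frac{2}{5} + \frac{-1 + u}{5} = - \frac{2}{5} + \left(- \frac{1}{5} + \frac{u}{5}\right) = - \frac{3}{5} + \frac{u}{5}$)
$B{\left(V,W \right)} = \frac{18}{25}$ ($B{\left(V,W \right)} = 2 \left(- \frac{3}{5} + \frac{1}{5} \cdot 6\right)^{2} = 2 \left(- \frac{3}{5} + \frac{6}{5}\right)^{2} = 2 \left(\frac{3}{5}\right)^{2} = 2 \cdot \frac{9}{25} = \frac{18}{25}$)
$d = -44$ ($d = \left(\left(-4\right) \left(-3\right) - 1\right) \left(-4\right) = \left(12 - 1\right) \left(-4\right) = 11 \left(-4\right) = -44$)
$\left(d + 11\right) B{\left(-5,0 \right)} = \left(-44 + 11\right) \frac{18}{25} = \left(-33\right) \frac{18}{25} = - \frac{594}{25}$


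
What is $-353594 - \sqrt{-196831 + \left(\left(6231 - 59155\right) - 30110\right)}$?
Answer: $-353594 - i \sqrt{279865} \approx -3.5359 \cdot 10^{5} - 529.02 i$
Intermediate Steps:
$-353594 - \sqrt{-196831 + \left(\left(6231 - 59155\right) - 30110\right)} = -353594 - \sqrt{-196831 - 83034} = -353594 - \sqrt{-279865} = -353594 - i \sqrt{279865}$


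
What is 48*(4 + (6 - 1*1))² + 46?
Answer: 3934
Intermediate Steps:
48*(4 + (6 - 1*1))² + 46 = 48*(4 + (6 - 1))² + 46 = 48*(4 + 5)² + 46 = 48*9² + 46 = 48*81 + 46 = 3888 + 46 = 3934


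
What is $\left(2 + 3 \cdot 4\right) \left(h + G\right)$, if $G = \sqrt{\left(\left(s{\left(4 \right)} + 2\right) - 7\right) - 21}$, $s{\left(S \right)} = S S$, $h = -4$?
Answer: $-56 + 14 i \sqrt{10} \approx -56.0 + 44.272 i$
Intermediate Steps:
$s{\left(S \right)} = S^{2}$
$G = i \sqrt{10}$ ($G = \sqrt{\left(\left(4^{2} + 2\right) - 7\right) - 21} = \sqrt{\left(\left(16 + 2\right) - 7\right) - 21} = \sqrt{\left(18 - 7\right) - 21} = \sqrt{11 - 21} = \sqrt{-10} = i \sqrt{10} \approx 3.1623 i$)
$\left(2 + 3 \cdot 4\right) \left(h + G\right) = \left(2 + 3 \cdot 4\right) \left(-4 + i \sqrt{10}\right) = \left(2 + 12\right) \left(-4 + i \sqrt{10}\right) = 14 \left(-4 + i \sqrt{10}\right) = -56 + 14 i \sqrt{10}$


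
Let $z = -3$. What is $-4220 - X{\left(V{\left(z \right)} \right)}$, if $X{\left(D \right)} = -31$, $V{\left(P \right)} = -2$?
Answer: $-4189$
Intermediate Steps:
$-4220 - X{\left(V{\left(z \right)} \right)} = -4220 - -31 = -4220 + 31 = -4189$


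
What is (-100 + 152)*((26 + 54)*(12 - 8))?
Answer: 16640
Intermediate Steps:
(-100 + 152)*((26 + 54)*(12 - 8)) = 52*(80*4) = 52*320 = 16640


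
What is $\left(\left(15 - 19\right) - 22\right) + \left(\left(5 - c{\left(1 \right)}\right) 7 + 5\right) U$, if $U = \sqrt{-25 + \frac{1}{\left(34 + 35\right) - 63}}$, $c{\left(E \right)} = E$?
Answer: $-26 + \frac{11 i \sqrt{894}}{2} \approx -26.0 + 164.45 i$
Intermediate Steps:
$U = \frac{i \sqrt{894}}{6}$ ($U = \sqrt{-25 + \frac{1}{69 - 63}} = \sqrt{-25 + \frac{1}{6}} = \sqrt{- \frac{149}{6}} = \frac{i \sqrt{894}}{6} \approx 4.9833 i$)
$\left(\left(15 - 19\right) - 22\right) + \left(\left(5 - c{\left(1 \right)}\right) 7 + 5\right) U = \left(\left(15 - 19\right) - 22\right) + \left(\left(5 - 1\right) 7 + 5\right) \frac{i \sqrt{894}}{6} = \left(-4 - 22\right) + \left(\left(5 - 1\right) 7 + 5\right) \frac{i \sqrt{894}}{6} = -26 + \left(4 \cdot 7 + 5\right) \frac{i \sqrt{894}}{6} = -26 + \left(28 + 5\right) \frac{i \sqrt{894}}{6} = -26 + 33 \frac{i \sqrt{894}}{6} = -26 + \frac{11 i \sqrt{894}}{2}$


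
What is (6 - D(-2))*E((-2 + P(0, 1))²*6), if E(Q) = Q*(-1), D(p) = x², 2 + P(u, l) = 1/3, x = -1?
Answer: -1210/3 ≈ -403.33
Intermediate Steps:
P(u, l) = -5/3 (P(u, l) = -2 + 1/3 = -2 + ⅓ = -5/3)
D(p) = 1 (D(p) = (-1)² = 1)
E(Q) = -Q
(6 - D(-2))*E((-2 + P(0, 1))²*6) = (6 - 1*1)*(-(-2 - 5/3)²*6) = (6 - 1)*(-(-11/3)²*6) = 5*(-121*6/9) = 5*(-1*242/3) = 5*(-242/3) = -1210/3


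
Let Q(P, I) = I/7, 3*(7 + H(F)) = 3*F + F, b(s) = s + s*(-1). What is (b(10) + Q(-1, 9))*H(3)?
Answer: -27/7 ≈ -3.8571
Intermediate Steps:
b(s) = 0 (b(s) = s - s = 0)
H(F) = -7 + 4*F/3 (H(F) = -7 + (3*F + F)/3 = -7 + (4*F)/3 = -7 + 4*F/3)
Q(P, I) = I/7 (Q(P, I) = I*(⅐) = I/7)
(b(10) + Q(-1, 9))*H(3) = (0 + (⅐)*9)*(-7 + (4/3)*3) = (0 + 9/7)*(-7 + 4) = (9/7)*(-3) = -27/7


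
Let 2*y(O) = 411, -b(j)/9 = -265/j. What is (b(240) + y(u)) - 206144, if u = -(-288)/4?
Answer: -3294857/16 ≈ -2.0593e+5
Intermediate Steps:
b(j) = 2385/j (b(j) = -(-2385)/j = 2385/j)
u = 72 (u = -(-288)/4 = -8*(-9) = 72)
y(O) = 411/2 (y(O) = (1/2)*411 = 411/2)
(b(240) + y(u)) - 206144 = (2385/240 + 411/2) - 206144 = (2385*(1/240) + 411/2) - 206144 = (159/16 + 411/2) - 206144 = 3447/16 - 206144 = -3294857/16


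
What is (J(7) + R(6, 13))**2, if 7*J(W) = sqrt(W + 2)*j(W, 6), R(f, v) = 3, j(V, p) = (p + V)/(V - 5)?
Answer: 6561/196 ≈ 33.474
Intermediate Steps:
j(V, p) = (V + p)/(-5 + V)
J(W) = sqrt(2 + W)*(6 + W)/(7*(-5 + W)) (J(W) = (sqrt(W + 2)*((W + 6)/(-5 + W)))/7 = (sqrt(2 + W)*((6 + W)/(-5 + W)))/7 = (sqrt(2 + W)*(6 + W)/(-5 + W))/7 = sqrt(2 + W)*(6 + W)/(7*(-5 + W)))
(J(7) + R(6, 13))**2 = (sqrt(2 + 7)*(6 + 7)/(7*(-5 + 7)) + 3)**2 = ((1/7)*sqrt(9)*13/2 + 3)**2 = ((1/7)*(1/2)*3*13 + 3)**2 = (39/14 + 3)**2 = (81/14)**2 = 6561/196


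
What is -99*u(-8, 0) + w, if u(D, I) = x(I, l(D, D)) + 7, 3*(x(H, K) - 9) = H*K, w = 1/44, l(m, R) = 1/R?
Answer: -69695/44 ≈ -1584.0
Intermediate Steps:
w = 1/44 ≈ 0.022727
x(H, K) = 9 + H*K/3 (x(H, K) = 9 + (H*K)/3 = 9 + H*K/3)
u(D, I) = 16 + I/(3*D) (u(D, I) = (9 + I/(3*D)) + 7 = 16 + I/(3*D))
-99*u(-8, 0) + w = -99*(16 + (1/3)*0/(-8)) + 1/44 = -99*(16 + (1/3)*0*(-1/8)) + 1/44 = -99*(16 + 0) + 1/44 = -99*16 + 1/44 = -1584 + 1/44 = -69695/44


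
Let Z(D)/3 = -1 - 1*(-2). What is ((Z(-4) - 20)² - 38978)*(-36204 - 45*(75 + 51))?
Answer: 1620063186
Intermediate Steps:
Z(D) = 3 (Z(D) = 3*(-1 - 1*(-2)) = 3*(-1 + 2) = 3*1 = 3)
((Z(-4) - 20)² - 38978)*(-36204 - 45*(75 + 51)) = ((3 - 20)² - 38978)*(-36204 - 45*(75 + 51)) = ((-17)² - 38978)*(-36204 - 45*126) = (289 - 38978)*(-36204 - 5670) = -38689*(-41874) = 1620063186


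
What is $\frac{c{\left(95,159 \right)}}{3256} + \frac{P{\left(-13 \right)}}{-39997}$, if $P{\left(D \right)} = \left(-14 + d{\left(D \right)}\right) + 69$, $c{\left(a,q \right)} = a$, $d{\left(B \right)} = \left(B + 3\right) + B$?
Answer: $\frac{99879}{3519736} \approx 0.028377$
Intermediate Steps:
$d{\left(B \right)} = 3 + 2 B$ ($d{\left(B \right)} = \left(3 + B\right) + B = 3 + 2 B$)
$P{\left(D \right)} = 58 + 2 D$ ($P{\left(D \right)} = \left(-14 + \left(3 + 2 D\right)\right) + 69 = \left(-11 + 2 D\right) + 69 = 58 + 2 D$)
$\frac{c{\left(95,159 \right)}}{3256} + \frac{P{\left(-13 \right)}}{-39997} = \frac{95}{3256} + \frac{58 + 2 \left(-13\right)}{-39997} = 95 \cdot \frac{1}{3256} + \left(58 - 26\right) \left(- \frac{1}{39997}\right) = \frac{95}{3256} + 32 \left(- \frac{1}{39997}\right) = \frac{95}{3256} - \frac{32}{39997} = \frac{99879}{3519736}$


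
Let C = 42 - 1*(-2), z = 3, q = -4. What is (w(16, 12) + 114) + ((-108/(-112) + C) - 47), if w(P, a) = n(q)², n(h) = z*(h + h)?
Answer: 19263/28 ≈ 687.96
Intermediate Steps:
n(h) = 6*h (n(h) = 3*(h + h) = 3*(2*h) = 6*h)
C = 44 (C = 42 + 2 = 44)
w(P, a) = 576 (w(P, a) = (6*(-4))² = (-24)² = 576)
(w(16, 12) + 114) + ((-108/(-112) + C) - 47) = (576 + 114) + ((-108/(-112) + 44) - 47) = 690 + ((-108*(-1/112) + 44) - 47) = 690 + ((27/28 + 44) - 47) = 690 + (1259/28 - 47) = 690 - 57/28 = 19263/28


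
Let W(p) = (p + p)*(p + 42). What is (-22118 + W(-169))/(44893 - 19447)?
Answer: 3468/4241 ≈ 0.81773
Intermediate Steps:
W(p) = 2*p*(42 + p) (W(p) = (2*p)*(42 + p) = 2*p*(42 + p))
(-22118 + W(-169))/(44893 - 19447) = (-22118 + 2*(-169)*(42 - 169))/(44893 - 19447) = (-22118 + 2*(-169)*(-127))/25446 = (-22118 + 42926)*(1/25446) = 20808*(1/25446) = 3468/4241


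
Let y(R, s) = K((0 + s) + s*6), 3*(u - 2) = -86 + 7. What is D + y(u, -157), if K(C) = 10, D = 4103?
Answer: 4113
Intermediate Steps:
u = -73/3 (u = 2 + (-86 + 7)/3 = 2 + (1/3)*(-79) = 2 - 79/3 = -73/3 ≈ -24.333)
y(R, s) = 10
D + y(u, -157) = 4103 + 10 = 4113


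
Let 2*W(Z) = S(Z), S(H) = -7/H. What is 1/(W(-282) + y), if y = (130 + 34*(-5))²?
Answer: 564/902407 ≈ 0.00062499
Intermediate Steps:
W(Z) = -7/(2*Z) (W(Z) = (-7/Z)/2 = -7/(2*Z))
y = 1600 (y = (130 - 170)² = (-40)² = 1600)
1/(W(-282) + y) = 1/(-7/2/(-282) + 1600) = 1/(-7/2*(-1/282) + 1600) = 1/(7/564 + 1600) = 1/(902407/564) = 564/902407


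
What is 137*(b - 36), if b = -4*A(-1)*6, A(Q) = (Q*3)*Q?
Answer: -14796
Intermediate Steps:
A(Q) = 3*Q² (A(Q) = (3*Q)*Q = 3*Q²)
b = -72 (b = -4*3*(-1)²*6 = -4*3*1*6 = -12*6 = -4*18 = -72)
137*(b - 36) = 137*(-72 - 36) = 137*(-108) = -14796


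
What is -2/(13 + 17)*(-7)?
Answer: 7/15 ≈ 0.46667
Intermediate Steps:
-2/(13 + 17)*(-7) = -2/30*(-7) = -2*1/30*(-7) = -1/15*(-7) = 7/15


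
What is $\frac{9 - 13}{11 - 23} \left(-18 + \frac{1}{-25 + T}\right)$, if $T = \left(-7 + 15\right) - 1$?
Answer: $- \frac{325}{54} \approx -6.0185$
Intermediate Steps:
$T = 7$ ($T = 8 - 1 = 7$)
$\frac{9 - 13}{11 - 23} \left(-18 + \frac{1}{-25 + T}\right) = \frac{9 - 13}{11 - 23} \left(-18 + \frac{1}{-25 + 7}\right) = - \frac{4}{-12} \left(-18 + \frac{1}{-18}\right) = \left(-4\right) \left(- \frac{1}{12}\right) \left(-18 - \frac{1}{18}\right) = \frac{1}{3} \left(- \frac{325}{18}\right) = - \frac{325}{54}$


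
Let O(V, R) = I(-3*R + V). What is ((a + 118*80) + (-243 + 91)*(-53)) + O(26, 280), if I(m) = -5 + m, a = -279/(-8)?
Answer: 133695/8 ≈ 16712.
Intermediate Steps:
a = 279/8 (a = -279*(-⅛) = 279/8 ≈ 34.875)
O(V, R) = -5 + V - 3*R (O(V, R) = -5 + (-3*R + V) = -5 + (V - 3*R) = -5 + V - 3*R)
((a + 118*80) + (-243 + 91)*(-53)) + O(26, 280) = ((279/8 + 118*80) + (-243 + 91)*(-53)) + (-5 + 26 - 3*280) = ((279/8 + 9440) - 152*(-53)) + (-5 + 26 - 840) = (75799/8 + 8056) - 819 = 140247/8 - 819 = 133695/8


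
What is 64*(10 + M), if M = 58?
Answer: 4352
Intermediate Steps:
64*(10 + M) = 64*(10 + 58) = 64*68 = 4352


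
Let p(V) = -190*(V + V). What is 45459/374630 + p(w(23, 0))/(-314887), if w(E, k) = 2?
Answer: 768377207/6208742990 ≈ 0.12376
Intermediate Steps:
p(V) = -380*V
45459/374630 + p(w(23, 0))/(-314887) = 45459/374630 - 380*2/(-314887) = 45459*(1/374630) - 760*(-1/314887) = 45459/374630 + 40/16573 = 768377207/6208742990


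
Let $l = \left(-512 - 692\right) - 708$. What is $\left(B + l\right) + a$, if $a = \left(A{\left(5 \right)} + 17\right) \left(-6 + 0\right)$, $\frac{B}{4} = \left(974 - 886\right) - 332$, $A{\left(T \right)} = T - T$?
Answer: $-2990$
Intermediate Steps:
$l = -1912$ ($l = -1204 - 708 = -1912$)
$A{\left(T \right)} = 0$
$B = -976$ ($B = 4 \left(\left(974 - 886\right) - 332\right) = 4 \left(88 - 332\right) = 4 \left(-244\right) = -976$)
$a = -102$ ($a = \left(0 + 17\right) \left(-6 + 0\right) = 17 \left(-6\right) = -102$)
$\left(B + l\right) + a = \left(-976 - 1912\right) - 102 = -2888 - 102 = -2990$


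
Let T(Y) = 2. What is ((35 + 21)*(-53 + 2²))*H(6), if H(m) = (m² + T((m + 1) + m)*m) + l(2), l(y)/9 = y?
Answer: -181104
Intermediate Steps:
l(y) = 9*y
H(m) = 18 + m² + 2*m (H(m) = (m² + 2*m) + 9*2 = (m² + 2*m) + 18 = 18 + m² + 2*m)
((35 + 21)*(-53 + 2²))*H(6) = ((35 + 21)*(-53 + 2²))*(18 + 6² + 2*6) = (56*(-53 + 4))*(18 + 36 + 12) = (56*(-49))*66 = -2744*66 = -181104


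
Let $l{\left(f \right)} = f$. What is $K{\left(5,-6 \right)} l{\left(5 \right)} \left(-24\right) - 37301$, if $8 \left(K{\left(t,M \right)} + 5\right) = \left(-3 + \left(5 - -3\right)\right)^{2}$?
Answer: $-37076$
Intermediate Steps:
$K{\left(t,M \right)} = - \frac{15}{8}$ ($K{\left(t,M \right)} = -5 + \frac{\left(-3 + \left(5 - -3\right)\right)^{2}}{8} = -5 + \frac{\left(-3 + \left(5 + 3\right)\right)^{2}}{8} = -5 + \frac{\left(-3 + 8\right)^{2}}{8} = -5 + \frac{5^{2}}{8} = -5 + \frac{1}{8} \cdot 25 = -5 + \frac{25}{8} = - \frac{15}{8}$)
$K{\left(5,-6 \right)} l{\left(5 \right)} \left(-24\right) - 37301 = \left(- \frac{15}{8}\right) 5 \left(-24\right) - 37301 = \left(- \frac{75}{8}\right) \left(-24\right) - 37301 = 225 - 37301 = -37076$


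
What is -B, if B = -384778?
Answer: 384778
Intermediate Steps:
-B = -1*(-384778) = 384778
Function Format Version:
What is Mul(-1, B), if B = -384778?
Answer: 384778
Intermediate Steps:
Mul(-1, B) = Mul(-1, -384778) = 384778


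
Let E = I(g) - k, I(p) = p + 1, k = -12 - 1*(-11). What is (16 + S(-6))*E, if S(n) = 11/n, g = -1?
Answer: 85/6 ≈ 14.167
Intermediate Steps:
k = -1 (k = -12 + 11 = -1)
I(p) = 1 + p
E = 1 (E = (1 - 1) - 1*(-1) = 0 + 1 = 1)
(16 + S(-6))*E = (16 + 11/(-6))*1 = (16 + 11*(-⅙))*1 = (16 - 11/6)*1 = (85/6)*1 = 85/6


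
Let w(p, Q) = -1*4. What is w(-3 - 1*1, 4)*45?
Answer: -180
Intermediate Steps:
w(p, Q) = -4
w(-3 - 1*1, 4)*45 = -4*45 = -180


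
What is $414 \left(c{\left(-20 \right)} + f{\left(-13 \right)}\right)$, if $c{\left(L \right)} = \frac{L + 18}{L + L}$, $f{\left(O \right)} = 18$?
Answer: $\frac{74727}{10} \approx 7472.7$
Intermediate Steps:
$c{\left(L \right)} = \frac{18 + L}{2 L}$
$414 \left(c{\left(-20 \right)} + f{\left(-13 \right)}\right) = 414 \left(\frac{18 - 20}{2 \left(-20\right)} + 18\right) = 414 \left(\frac{1}{2} \left(- \frac{1}{20}\right) \left(-2\right) + 18\right) = 414 \left(\frac{1}{20} + 18\right) = 414 \cdot \frac{361}{20} = \frac{74727}{10}$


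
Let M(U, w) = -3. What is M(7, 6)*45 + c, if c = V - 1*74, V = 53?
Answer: -156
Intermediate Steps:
c = -21 (c = 53 - 1*74 = 53 - 74 = -21)
M(7, 6)*45 + c = -3*45 - 21 = -135 - 21 = -156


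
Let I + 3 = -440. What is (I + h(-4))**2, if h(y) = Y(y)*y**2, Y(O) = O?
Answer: 257049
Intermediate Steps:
I = -443 (I = -3 - 440 = -443)
h(y) = y**3 (h(y) = y*y**2 = y**3)
(I + h(-4))**2 = (-443 + (-4)**3)**2 = (-443 - 64)**2 = (-507)**2 = 257049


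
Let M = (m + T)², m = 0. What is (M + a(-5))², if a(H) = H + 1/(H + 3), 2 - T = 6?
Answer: 441/4 ≈ 110.25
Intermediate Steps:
T = -4 (T = 2 - 1*6 = 2 - 6 = -4)
M = 16 (M = (0 - 4)² = (-4)² = 16)
a(H) = H + 1/(3 + H)
(M + a(-5))² = (16 + (1 + (-5)² + 3*(-5))/(3 - 5))² = (16 + (1 + 25 - 15)/(-2))² = (16 - ½*11)² = (16 - 11/2)² = (21/2)² = 441/4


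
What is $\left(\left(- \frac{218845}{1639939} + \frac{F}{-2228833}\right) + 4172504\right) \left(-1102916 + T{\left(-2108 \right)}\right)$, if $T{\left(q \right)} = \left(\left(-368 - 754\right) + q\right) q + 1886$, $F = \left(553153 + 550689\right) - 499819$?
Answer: $\frac{87050536285346869746072460}{3655150161187} \approx 2.3816 \cdot 10^{13}$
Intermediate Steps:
$F = 604023$ ($F = 1103842 - 499819 = 604023$)
$T{\left(q \right)} = 1886 + q \left(-1122 + q\right)$ ($T{\left(q \right)} = \left(-1122 + q\right) q + 1886 = q \left(-1122 + q\right) + 1886 = 1886 + q \left(-1122 + q\right)$)
$\left(\left(- \frac{218845}{1639939} + \frac{F}{-2228833}\right) + 4172504\right) \left(-1102916 + T{\left(-2108 \right)}\right) = \left(\left(- \frac{218845}{1639939} + \frac{604023}{-2228833}\right) + 4172504\right) \left(-1102916 + \left(1886 + \left(-2108\right)^{2} - -2365176\right)\right) = \left(\left(\left(-218845\right) \frac{1}{1639939} + 604023 \left(- \frac{1}{2228833}\right)\right) + 4172504\right) \left(-1102916 + \left(1886 + 4443664 + 2365176\right)\right) = \left(\left(- \frac{218845}{1639939} - \frac{604023}{2228833}\right) + 4172504\right) \left(-1102916 + 6810726\right) = \left(- \frac{1478329832482}{3655150161187} + 4172504\right) 5707810 = \frac{15251127189823569766}{3655150161187} \cdot 5707810 = \frac{87050536285346869746072460}{3655150161187}$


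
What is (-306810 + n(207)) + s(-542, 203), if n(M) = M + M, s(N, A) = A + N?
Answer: -306735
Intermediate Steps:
n(M) = 2*M
(-306810 + n(207)) + s(-542, 203) = (-306810 + 2*207) + (203 - 542) = (-306810 + 414) - 339 = -306396 - 339 = -306735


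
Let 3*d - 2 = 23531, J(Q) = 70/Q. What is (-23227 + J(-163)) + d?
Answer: -7522334/489 ≈ -15383.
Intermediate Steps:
d = 23533/3 (d = 2/3 + (1/3)*23531 = 2/3 + 23531/3 = 23533/3 ≈ 7844.3)
(-23227 + J(-163)) + d = (-23227 + 70/(-163)) + 23533/3 = (-23227 + 70*(-1/163)) + 23533/3 = (-23227 - 70/163) + 23533/3 = -3786071/163 + 23533/3 = -7522334/489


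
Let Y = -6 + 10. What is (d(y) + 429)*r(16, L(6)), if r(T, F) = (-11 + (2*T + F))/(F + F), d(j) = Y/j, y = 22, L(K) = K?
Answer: 42489/44 ≈ 965.66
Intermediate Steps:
Y = 4
d(j) = 4/j
r(T, F) = (-11 + F + 2*T)/(2*F) (r(T, F) = (-11 + (F + 2*T))/((2*F)) = (-11 + F + 2*T)*(1/(2*F)) = (-11 + F + 2*T)/(2*F))
(d(y) + 429)*r(16, L(6)) = (4/22 + 429)*((½)*(-11 + 6 + 2*16)/6) = (4*(1/22) + 429)*((½)*(⅙)*(-11 + 6 + 32)) = (2/11 + 429)*((½)*(⅙)*27) = (4721/11)*(9/4) = 42489/44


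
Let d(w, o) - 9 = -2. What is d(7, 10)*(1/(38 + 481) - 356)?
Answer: -1293341/519 ≈ -2492.0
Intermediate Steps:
d(w, o) = 7 (d(w, o) = 9 - 2 = 7)
d(7, 10)*(1/(38 + 481) - 356) = 7*(1/(38 + 481) - 356) = 7*(1/519 - 356) = 7*(-184763/519) = -1293341/519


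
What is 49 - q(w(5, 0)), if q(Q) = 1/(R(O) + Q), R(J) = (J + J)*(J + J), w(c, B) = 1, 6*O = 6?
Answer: 244/5 ≈ 48.800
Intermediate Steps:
O = 1 (O = (⅙)*6 = 1)
R(J) = 4*J² (R(J) = (2*J)*(2*J) = 4*J²)
q(Q) = 1/(4 + Q) (q(Q) = 1/(4*1² + Q) = 1/(4*1 + Q) = 1/(4 + Q))
49 - q(w(5, 0)) = 49 - 1/(4 + 1) = 49 - 1/5 = 49 - 1*⅕ = 49 - ⅕ = 244/5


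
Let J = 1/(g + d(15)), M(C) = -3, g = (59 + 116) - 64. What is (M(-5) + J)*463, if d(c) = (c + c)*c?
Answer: -778766/561 ≈ -1388.2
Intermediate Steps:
d(c) = 2*c² (d(c) = (2*c)*c = 2*c²)
g = 111 (g = 175 - 64 = 111)
J = 1/561 (J = 1/(111 + 2*15²) = 1/(111 + 2*225) = 1/(111 + 450) = 1/561 ≈ 0.0017825)
(M(-5) + J)*463 = (-3 + 1/561)*463 = -1682/561*463 = -778766/561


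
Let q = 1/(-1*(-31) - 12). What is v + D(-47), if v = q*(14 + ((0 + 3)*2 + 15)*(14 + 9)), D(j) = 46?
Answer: 1371/19 ≈ 72.158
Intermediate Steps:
q = 1/19 (q = 1/(31 - 12) = 1/19 ≈ 0.052632)
v = 497/19 (v = (14 + ((0 + 3)*2 + 15)*(14 + 9))/19 = (14 + (3*2 + 15)*23)/19 = (14 + (6 + 15)*23)/19 = (14 + 21*23)/19 = (14 + 483)/19 = (1/19)*497 = 497/19 ≈ 26.158)
v + D(-47) = 497/19 + 46 = 1371/19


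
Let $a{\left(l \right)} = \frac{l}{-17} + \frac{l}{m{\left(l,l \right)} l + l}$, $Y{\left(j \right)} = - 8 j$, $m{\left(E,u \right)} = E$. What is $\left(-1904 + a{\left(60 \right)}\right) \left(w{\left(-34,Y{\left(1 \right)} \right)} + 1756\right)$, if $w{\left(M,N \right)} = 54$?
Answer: $- \frac{3580344710}{1037} \approx -3.4526 \cdot 10^{6}$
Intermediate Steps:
$a{\left(l \right)} = - \frac{l}{17} + \frac{l}{l + l^{2}}$ ($a{\left(l \right)} = \frac{l}{-17} + \frac{l}{l l + l} = l \left(- \frac{1}{17}\right) + \frac{l}{l^{2} + l} = - \frac{l}{17} + \frac{l}{l + l^{2}}$)
$\left(-1904 + a{\left(60 \right)}\right) \left(w{\left(-34,Y{\left(1 \right)} \right)} + 1756\right) = \left(-1904 + \frac{17 - 60 - 60^{2}}{17 \left(1 + 60\right)}\right) \left(54 + 1756\right) = \left(-1904 + \frac{17 - 60 - 3600}{17 \cdot 61}\right) 1810 = \left(-1904 + \frac{1}{17} \cdot \frac{1}{61} \left(17 - 60 - 3600\right)\right) 1810 = \left(-1904 + \frac{1}{17} \cdot \frac{1}{61} \left(-3643\right)\right) 1810 = \left(-1904 - \frac{3643}{1037}\right) 1810 = \left(- \frac{1978091}{1037}\right) 1810 = - \frac{3580344710}{1037}$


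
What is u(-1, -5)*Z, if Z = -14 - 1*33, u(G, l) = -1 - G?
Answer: 0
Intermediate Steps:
Z = -47 (Z = -14 - 33 = -47)
u(-1, -5)*Z = (-1 - 1*(-1))*(-47) = (-1 + 1)*(-47) = 0*(-47) = 0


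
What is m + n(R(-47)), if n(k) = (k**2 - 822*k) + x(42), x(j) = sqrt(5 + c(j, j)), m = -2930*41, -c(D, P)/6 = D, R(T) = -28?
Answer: -96330 + I*sqrt(247) ≈ -96330.0 + 15.716*I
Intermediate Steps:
c(D, P) = -6*D
m = -120130
x(j) = sqrt(5 - 6*j)
n(k) = k**2 - 822*k + I*sqrt(247) (n(k) = (k**2 - 822*k) + sqrt(5 - 6*42) = (k**2 - 822*k) + sqrt(5 - 252) = (k**2 - 822*k) + sqrt(-247) = (k**2 - 822*k) + I*sqrt(247) = k**2 - 822*k + I*sqrt(247))
m + n(R(-47)) = -120130 + ((-28)**2 - 822*(-28) + I*sqrt(247)) = -120130 + (784 + 23016 + I*sqrt(247)) = -120130 + (23800 + I*sqrt(247)) = -96330 + I*sqrt(247)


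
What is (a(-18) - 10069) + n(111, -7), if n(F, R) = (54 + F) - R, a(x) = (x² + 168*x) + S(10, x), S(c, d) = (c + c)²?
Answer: -12197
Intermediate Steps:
S(c, d) = 4*c² (S(c, d) = (2*c)² = 4*c²)
a(x) = 400 + x² + 168*x (a(x) = (x² + 168*x) + 4*10² = (x² + 168*x) + 4*100 = (x² + 168*x) + 400 = 400 + x² + 168*x)
n(F, R) = 54 + F - R
(a(-18) - 10069) + n(111, -7) = ((400 + (-18)² + 168*(-18)) - 10069) + (54 + 111 - 1*(-7)) = ((400 + 324 - 3024) - 10069) + (54 + 111 + 7) = (-2300 - 10069) + 172 = -12369 + 172 = -12197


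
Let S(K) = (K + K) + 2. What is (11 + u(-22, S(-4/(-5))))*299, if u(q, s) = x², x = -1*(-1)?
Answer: 3588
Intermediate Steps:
x = 1
S(K) = 2 + 2*K (S(K) = 2*K + 2 = 2 + 2*K)
u(q, s) = 1 (u(q, s) = 1² = 1)
(11 + u(-22, S(-4/(-5))))*299 = (11 + 1)*299 = 12*299 = 3588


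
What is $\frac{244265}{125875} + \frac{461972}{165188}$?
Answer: $\frac{4925018616}{1039651975} \approx 4.7372$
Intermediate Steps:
$\frac{244265}{125875} + \frac{461972}{165188} = 244265 \cdot \frac{1}{125875} + 461972 \cdot \frac{1}{165188} = \frac{48853}{25175} + \frac{115493}{41297} = \frac{4925018616}{1039651975}$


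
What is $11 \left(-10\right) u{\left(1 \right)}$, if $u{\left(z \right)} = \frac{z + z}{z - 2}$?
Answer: $220$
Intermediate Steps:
$u{\left(z \right)} = \frac{2 z}{-2 + z}$
$11 \left(-10\right) u{\left(1 \right)} = 11 \left(-10\right) 2 \cdot 1 \frac{1}{-2 + 1} = - 110 \cdot 2 \cdot 1 \frac{1}{-1} = - 110 \cdot 2 \cdot 1 \left(-1\right) = \left(-110\right) \left(-2\right) = 220$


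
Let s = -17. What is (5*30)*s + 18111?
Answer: 15561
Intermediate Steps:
(5*30)*s + 18111 = (5*30)*(-17) + 18111 = 150*(-17) + 18111 = -2550 + 18111 = 15561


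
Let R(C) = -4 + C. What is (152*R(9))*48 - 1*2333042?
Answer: -2296562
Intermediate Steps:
(152*R(9))*48 - 1*2333042 = (152*(-4 + 9))*48 - 1*2333042 = (152*5)*48 - 2333042 = 760*48 - 2333042 = 36480 - 2333042 = -2296562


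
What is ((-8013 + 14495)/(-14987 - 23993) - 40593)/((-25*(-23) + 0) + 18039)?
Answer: -791160811/362786860 ≈ -2.1808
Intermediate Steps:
((-8013 + 14495)/(-14987 - 23993) - 40593)/((-25*(-23) + 0) + 18039) = (6482/(-38980) - 40593)/((575 + 0) + 18039) = (6482*(-1/38980) - 40593)/(575 + 18039) = (-3241/19490 - 40593)/18614 = -791160811/19490*1/18614 = -791160811/362786860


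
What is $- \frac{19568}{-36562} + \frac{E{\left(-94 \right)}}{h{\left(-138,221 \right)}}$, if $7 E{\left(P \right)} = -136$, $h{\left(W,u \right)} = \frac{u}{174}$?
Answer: $- \frac{24556808}{1663571} \approx -14.762$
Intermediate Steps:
$h{\left(W,u \right)} = \frac{u}{174}$ ($h{\left(W,u \right)} = u \frac{1}{174} = \frac{u}{174}$)
$E{\left(P \right)} = - \frac{136}{7}$ ($E{\left(P \right)} = \frac{1}{7} \left(-136\right) = - \frac{136}{7}$)
$- \frac{19568}{-36562} + \frac{E{\left(-94 \right)}}{h{\left(-138,221 \right)}} = - \frac{19568}{-36562} - \frac{136}{7 \cdot \frac{1}{174} \cdot 221} = \left(-19568\right) \left(- \frac{1}{36562}\right) - \frac{136}{7 \cdot \frac{221}{174}} = \frac{9784}{18281} - \frac{1392}{91} = - \frac{24556808}{1663571}$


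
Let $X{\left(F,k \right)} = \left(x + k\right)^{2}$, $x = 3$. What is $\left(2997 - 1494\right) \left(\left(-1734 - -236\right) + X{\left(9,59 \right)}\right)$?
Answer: $3526038$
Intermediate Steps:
$X{\left(F,k \right)} = \left(3 + k\right)^{2}$
$\left(2997 - 1494\right) \left(\left(-1734 - -236\right) + X{\left(9,59 \right)}\right) = \left(2997 - 1494\right) \left(\left(-1734 - -236\right) + \left(3 + 59\right)^{2}\right) = 1503 \left(\left(-1734 + 236\right) + 62^{2}\right) = 1503 \left(-1498 + 3844\right) = 1503 \cdot 2346 = 3526038$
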